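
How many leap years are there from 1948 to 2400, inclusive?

111

Multiples of 4 in [1948,2400]: 114.
Of those, multiples of 100: 5 (not leap unless ÷400).
Multiples of 400: 2.
Leap years = 114 − 5 + 2 = 111.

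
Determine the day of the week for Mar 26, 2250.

Tuesday

Doomsday rule: the anchor day for the 2200s is Friday. For year 50: 50÷12 = 4 r 2, and 2÷4 = 0, so 4+2+0 = 6.
Friday + 6 ≡ Thursday — that's 2250's doomsday.
In March the doomsday date is Mar 14.
Mar 26 is 12 days after Mar 14; 12 mod 7 = 5, so Thursday + 5 = Tuesday.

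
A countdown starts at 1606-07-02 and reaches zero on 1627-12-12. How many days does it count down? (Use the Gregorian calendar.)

Jul 2, 1606 → Jul 2, 1607: 365 days.
Jul 2, 1607 → Jul 2, 1608: 366 days (Feb 29, 1608 is in that span).
Jul 2, 1608 → Jul 2, 1609: 365 days.
Jul 2, 1609 → Jul 2, 1610: 365 days.
Jul 2, 1610 → Jul 2, 1611: 365 days.
Jul 2, 1611 → Jul 2, 1612: 366 days (Feb 29, 1612 is in that span).
Jul 2, 1612 → Jul 2, 1613: 365 days.
Jul 2, 1613 → Jul 2, 1614: 365 days.
Jul 2, 1614 → Jul 2, 1615: 365 days.
Jul 2, 1615 → Jul 2, 1616: 366 days (Feb 29, 1616 is in that span).
Jul 2, 1616 → Jul 2, 1617: 365 days.
Jul 2, 1617 → Jul 2, 1618: 365 days.
Jul 2, 1618 → Jul 2, 1619: 365 days.
Jul 2, 1619 → Jul 2, 1620: 366 days (Feb 29, 1620 is in that span).
Jul 2, 1620 → Jul 2, 1621: 365 days.
Jul 2, 1621 → Jul 2, 1622: 365 days.
Jul 2, 1622 → Jul 2, 1623: 365 days.
Jul 2, 1623 → Jul 2, 1624: 366 days (Feb 29, 1624 is in that span).
Jul 2, 1624 → Jul 2, 1625: 365 days.
Jul 2, 1625 → Jul 2, 1626: 365 days.
Jul 2, 1626 → Jul 2, 1627: 365 days.
Jul 2, 1627 → Aug 2, 1627: 31 days (July has 31).
Aug 2, 1627 → Sep 2, 1627: 31 days (August has 31).
Sep 2, 1627 → Oct 2, 1627: 30 days (September has 30).
Oct 2, 1627 → Nov 2, 1627: 31 days (October has 31).
Nov 2, 1627 → Dec 2, 1627: 30 days (November has 30).
Dec 2, 1627 → Dec 12, 1627: 10 days.
Total: 7833 days.

7833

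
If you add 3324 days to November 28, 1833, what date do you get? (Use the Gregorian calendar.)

+365 (one year) → Nov 28, 1834 (2959 left).
+365 (one year) → Nov 28, 1835 (2594 left).
+366 (one year; includes Feb 29, 1836) → Nov 28, 1836 (2228 left).
+365 (one year) → Nov 28, 1837 (1863 left).
+365 (one year) → Nov 28, 1838 (1498 left).
+365 (one year) → Nov 28, 1839 (1133 left).
+366 (one year; includes Feb 29, 1840) → Nov 28, 1840 (767 left).
+365 (one year) → Nov 28, 1841 (402 left).
+365 (one year) → Nov 28, 1842 (37 left).
Nov has 30 days: +3 → Dec 1, 1842 (34 left).
Dec has 31 days: +31 → Jan 1, 1843 (3 left).
+3 → Jan 4, 1843.

January 4, 1843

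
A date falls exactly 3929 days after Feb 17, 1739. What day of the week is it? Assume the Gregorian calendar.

First find the weekday of Feb 17, 1739. Doomsday rule: the anchor day for the 1700s is Sunday. For year 39: 39÷12 = 3 r 3, and 3÷4 = 0, so 3+3+0 = 6.
Sunday + 6 ≡ Saturday — that's 1739's doomsday.
In February the doomsday date is Feb 28 (1739 is not a leap year).
Feb 17 is 11 days before Feb 28; 11 mod 7 = 4, so Saturday − 4 = Tuesday.
3929 mod 7 = 2, so 3929 days after a Tuesday is Tuesday + 2 = Thursday.

Thursday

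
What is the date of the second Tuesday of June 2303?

June 1, 2303 is a Monday.
The first Tuesday is therefore June 2 (1 days later).
The second Tuesday is 2 + 1×7 = June 9.

June 9, 2303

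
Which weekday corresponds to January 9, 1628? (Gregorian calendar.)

Sunday

Doomsday rule: the anchor day for the 1600s is Tuesday. For year 28: 28÷12 = 2 r 4, and 4÷4 = 1, so 2+4+1 = 7.
Tuesday + 7 ≡ Tuesday — that's 1628's doomsday.
In January the doomsday date is Jan 4 (1628 is a leap year (divisible by 4)).
Jan 9 is 5 days after Jan 4; 5 mod 7 = 5, so Tuesday + 5 = Sunday.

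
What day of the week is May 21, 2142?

Doomsday rule: the anchor day for the 2100s is Sunday. For year 42: 42÷12 = 3 r 6, and 6÷4 = 1, so 3+6+1 = 10.
Sunday + 10 ≡ Wednesday — that's 2142's doomsday.
In May the doomsday date is May 9.
May 21 is 12 days after May 9; 12 mod 7 = 5, so Wednesday + 5 = Monday.

Monday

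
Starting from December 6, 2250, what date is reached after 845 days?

+365 (one year) → Dec 6, 2251 (480 left).
+366 (one year; includes Feb 29, 2252) → Dec 6, 2252 (114 left).
Dec has 31 days: +26 → Jan 1, 2253 (88 left).
Jan has 31 days: +31 → Feb 1, 2253 (57 left).
Feb has 28 days: +28 → Mar 1, 2253 (29 left).
+29 → Mar 30, 2253.

March 30, 2253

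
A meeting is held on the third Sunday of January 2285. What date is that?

January 1, 2285 is a Thursday.
The first Sunday is therefore January 4 (3 days later).
The third Sunday is 4 + 2×7 = January 18.

January 18, 2285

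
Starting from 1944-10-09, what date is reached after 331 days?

September 5, 1945

Oct has 31 days: +23 → Nov 1, 1944 (308 left).
Nov has 30 days: +30 → Dec 1, 1944 (278 left).
Dec has 31 days: +31 → Jan 1, 1945 (247 left).
Jan has 31 days: +31 → Feb 1, 1945 (216 left).
Feb has 28 days: +28 → Mar 1, 1945 (188 left).
Mar has 31 days: +31 → Apr 1, 1945 (157 left).
Apr has 30 days: +30 → May 1, 1945 (127 left).
May has 31 days: +31 → Jun 1, 1945 (96 left).
Jun has 30 days: +30 → Jul 1, 1945 (66 left).
Jul has 31 days: +31 → Aug 1, 1945 (35 left).
Aug has 31 days: +31 → Sep 1, 1945 (4 left).
+4 → Sep 5, 1945.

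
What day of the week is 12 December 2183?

Doomsday rule: the anchor day for the 2100s is Sunday. For year 83: 83÷12 = 6 r 11, and 11÷4 = 2, so 6+11+2 = 19.
Sunday + 19 ≡ Friday — that's 2183's doomsday.
In December the doomsday date is Dec 12.
Dec 12 is the doomsday itself: Friday.

Friday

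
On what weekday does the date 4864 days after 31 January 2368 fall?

First find the weekday of Jan 31, 2368. Doomsday rule: the anchor day for the 2300s is Wednesday. For year 68: 68÷12 = 5 r 8, and 8÷4 = 2, so 5+8+2 = 15.
Wednesday + 15 ≡ Thursday — that's 2368's doomsday.
In January the doomsday date is Jan 4 (2368 is a leap year (divisible by 4)).
Jan 31 is 27 days after Jan 4; 27 mod 7 = 6, so Thursday + 6 = Wednesday.
4864 mod 7 = 6, so 4864 days after a Wednesday is Wednesday + 6 = Tuesday.

Tuesday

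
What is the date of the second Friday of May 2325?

May 8, 2325

May 1, 2325 is a Friday.
The first Friday is therefore May 1 (same day).
The second Friday is 1 + 1×7 = May 8.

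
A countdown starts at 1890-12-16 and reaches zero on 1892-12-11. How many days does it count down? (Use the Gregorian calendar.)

726

Dec 16, 1890 → Dec 16, 1891: 365 days.
Dec 16, 1891 → Jan 16, 1892: 31 days (December has 31).
Jan 16, 1892 → Feb 16, 1892: 31 days (January has 31).
Feb 16, 1892 → Mar 16, 1892: 29 days (February has 29).
Mar 16, 1892 → Apr 16, 1892: 31 days (March has 31).
Apr 16, 1892 → May 16, 1892: 30 days (April has 30).
May 16, 1892 → Jun 16, 1892: 31 days (May has 31).
Jun 16, 1892 → Jul 16, 1892: 30 days (June has 30).
Jul 16, 1892 → Aug 16, 1892: 31 days (July has 31).
Aug 16, 1892 → Sep 16, 1892: 31 days (August has 31).
Sep 16, 1892 → Oct 16, 1892: 30 days (September has 30).
Oct 16, 1892 → Nov 16, 1892: 31 days (October has 31).
Nov 16, 1892 → Dec 11, 1892: 25 days.
Total: 726 days.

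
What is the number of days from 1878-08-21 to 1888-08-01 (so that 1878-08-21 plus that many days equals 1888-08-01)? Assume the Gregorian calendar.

3633

Aug 21, 1878 → Aug 21, 1879: 365 days.
Aug 21, 1879 → Aug 21, 1880: 366 days (Feb 29, 1880 is in that span).
Aug 21, 1880 → Aug 21, 1881: 365 days.
Aug 21, 1881 → Aug 21, 1882: 365 days.
Aug 21, 1882 → Aug 21, 1883: 365 days.
Aug 21, 1883 → Aug 21, 1884: 366 days (Feb 29, 1884 is in that span).
Aug 21, 1884 → Aug 21, 1885: 365 days.
Aug 21, 1885 → Aug 21, 1886: 365 days.
Aug 21, 1886 → Aug 21, 1887: 365 days.
Aug 21, 1887 → Sep 21, 1887: 31 days (August has 31).
Sep 21, 1887 → Oct 21, 1887: 30 days (September has 30).
Oct 21, 1887 → Nov 21, 1887: 31 days (October has 31).
Nov 21, 1887 → Dec 21, 1887: 30 days (November has 30).
Dec 21, 1887 → Jan 21, 1888: 31 days (December has 31).
Jan 21, 1888 → Feb 21, 1888: 31 days (January has 31).
Feb 21, 1888 → Mar 21, 1888: 29 days (February has 29).
Mar 21, 1888 → Apr 21, 1888: 31 days (March has 31).
Apr 21, 1888 → May 21, 1888: 30 days (April has 30).
May 21, 1888 → Jun 21, 1888: 31 days (May has 31).
Jun 21, 1888 → Jul 21, 1888: 30 days (June has 30).
Jul 21, 1888 → Aug 1, 1888: 11 days.
Total: 3633 days.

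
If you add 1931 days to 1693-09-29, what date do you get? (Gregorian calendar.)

+365 (one year) → Sep 29, 1694 (1566 left).
+365 (one year) → Sep 29, 1695 (1201 left).
+366 (one year; includes Feb 29, 1696) → Sep 29, 1696 (835 left).
+365 (one year) → Sep 29, 1697 (470 left).
+365 (one year) → Sep 29, 1698 (105 left).
Sep has 30 days: +2 → Oct 1, 1698 (103 left).
Oct has 31 days: +31 → Nov 1, 1698 (72 left).
Nov has 30 days: +30 → Dec 1, 1698 (42 left).
Dec has 31 days: +31 → Jan 1, 1699 (11 left).
+11 → Jan 12, 1699.

January 12, 1699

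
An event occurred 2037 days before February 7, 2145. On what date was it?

−366 (one year; includes Feb 29, 2144) → Feb 7, 2144 (1671 left).
−365 (one year) → Feb 7, 2143 (1306 left).
−365 (one year) → Feb 7, 2142 (941 left).
−365 (one year) → Feb 7, 2141 (576 left).
−366 (one year; includes Feb 29, 2140) → Feb 7, 2140 (210 left).
−7 → Jan 31, 2140 (end of Jan, 31 days; 203 left).
−31 → Dec 31, 2139 (end of Dec, 31 days; 172 left).
−31 → Nov 30, 2139 (end of Nov, 30 days; 141 left).
−30 → Oct 31, 2139 (end of Oct, 31 days; 111 left).
−31 → Sep 30, 2139 (end of Sep, 30 days; 80 left).
−30 → Aug 31, 2139 (end of Aug, 31 days; 50 left).
−31 → Jul 31, 2139 (end of Jul, 31 days; 19 left).
−19 → Jul 12, 2139.

July 12, 2139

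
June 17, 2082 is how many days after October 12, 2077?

Oct 12, 2077 → Oct 12, 2078: 365 days.
Oct 12, 2078 → Oct 12, 2079: 365 days.
Oct 12, 2079 → Oct 12, 2080: 366 days (Feb 29, 2080 is in that span).
Oct 12, 2080 → Oct 12, 2081: 365 days.
Oct 12, 2081 → Nov 12, 2081: 31 days (October has 31).
Nov 12, 2081 → Dec 12, 2081: 30 days (November has 30).
Dec 12, 2081 → Jan 12, 2082: 31 days (December has 31).
Jan 12, 2082 → Feb 12, 2082: 31 days (January has 31).
Feb 12, 2082 → Mar 12, 2082: 28 days (February has 28).
Mar 12, 2082 → Apr 12, 2082: 31 days (March has 31).
Apr 12, 2082 → May 12, 2082: 30 days (April has 30).
May 12, 2082 → Jun 12, 2082: 31 days (May has 31).
Jun 12, 2082 → Jun 17, 2082: 5 days.
Total: 1709 days.

1709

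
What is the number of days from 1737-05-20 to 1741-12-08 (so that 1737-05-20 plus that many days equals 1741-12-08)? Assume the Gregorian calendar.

1663

May 20, 1737 → May 20, 1738: 365 days.
May 20, 1738 → May 20, 1739: 365 days.
May 20, 1739 → May 20, 1740: 366 days (Feb 29, 1740 is in that span).
May 20, 1740 → May 20, 1741: 365 days.
May 20, 1741 → Jun 20, 1741: 31 days (May has 31).
Jun 20, 1741 → Jul 20, 1741: 30 days (June has 30).
Jul 20, 1741 → Aug 20, 1741: 31 days (July has 31).
Aug 20, 1741 → Sep 20, 1741: 31 days (August has 31).
Sep 20, 1741 → Oct 20, 1741: 30 days (September has 30).
Oct 20, 1741 → Nov 20, 1741: 31 days (October has 31).
Nov 20, 1741 → Dec 8, 1741: 18 days.
Total: 1663 days.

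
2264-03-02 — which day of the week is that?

Wednesday

Doomsday rule: the anchor day for the 2200s is Friday. For year 64: 64÷12 = 5 r 4, and 4÷4 = 1, so 5+4+1 = 10.
Friday + 10 ≡ Monday — that's 2264's doomsday.
In March the doomsday date is Mar 14.
Mar 2 is 12 days before Mar 14; 12 mod 7 = 5, so Monday − 5 = Wednesday.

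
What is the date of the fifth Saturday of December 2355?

December 31, 2355

December 1, 2355 is a Thursday.
The first Saturday is therefore December 3 (2 days later).
The fifth Saturday is 3 + 4×7 = December 31.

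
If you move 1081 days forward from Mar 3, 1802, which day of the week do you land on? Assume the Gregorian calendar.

First find the weekday of Mar 3, 1802. Doomsday rule: the anchor day for the 1800s is Friday. For year 02: 2÷12 = 0 r 2, and 2÷4 = 0, so 0+2+0 = 2.
Friday + 2 ≡ Sunday — that's 1802's doomsday.
In March the doomsday date is Mar 14.
Mar 3 is 11 days before Mar 14; 11 mod 7 = 4, so Sunday − 4 = Wednesday.
1081 mod 7 = 3, so 1081 days after a Wednesday is Wednesday + 3 = Saturday.

Saturday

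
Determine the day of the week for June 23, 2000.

Friday

Doomsday rule: the anchor day for the 2000s is Tuesday. For year 00: 0÷12 = 0 r 0, and 0÷4 = 0, so 0+0+0 = 0.
Tuesday + 0 ≡ Tuesday — that's 2000's doomsday.
In June the doomsday date is Jun 6.
Jun 23 is 17 days after Jun 6; 17 mod 7 = 3, so Tuesday + 3 = Friday.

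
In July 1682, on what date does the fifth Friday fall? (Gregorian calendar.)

July 31, 1682

July 1, 1682 is a Wednesday.
The first Friday is therefore July 3 (2 days later).
The fifth Friday is 3 + 4×7 = July 31.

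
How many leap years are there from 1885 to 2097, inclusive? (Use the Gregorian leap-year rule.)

Multiples of 4 in [1885,2097]: 53.
Of those, multiples of 100: 2 (not leap unless ÷400).
Multiples of 400: 1.
Leap years = 53 − 2 + 1 = 52.

52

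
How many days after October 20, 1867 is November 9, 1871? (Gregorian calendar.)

1481

Oct 20, 1867 → Oct 20, 1868: 366 days (Feb 29, 1868 is in that span).
Oct 20, 1868 → Oct 20, 1869: 365 days.
Oct 20, 1869 → Oct 20, 1870: 365 days.
Oct 20, 1870 → Nov 20, 1870: 31 days (October has 31).
Nov 20, 1870 → Dec 20, 1870: 30 days (November has 30).
Dec 20, 1870 → Jan 20, 1871: 31 days (December has 31).
Jan 20, 1871 → Feb 20, 1871: 31 days (January has 31).
Feb 20, 1871 → Mar 20, 1871: 28 days (February has 28).
Mar 20, 1871 → Apr 20, 1871: 31 days (March has 31).
Apr 20, 1871 → May 20, 1871: 30 days (April has 30).
May 20, 1871 → Jun 20, 1871: 31 days (May has 31).
Jun 20, 1871 → Jul 20, 1871: 30 days (June has 30).
Jul 20, 1871 → Aug 20, 1871: 31 days (July has 31).
Aug 20, 1871 → Sep 20, 1871: 31 days (August has 31).
Sep 20, 1871 → Oct 20, 1871: 30 days (September has 30).
Oct 20, 1871 → Nov 9, 1871: 20 days.
Total: 1481 days.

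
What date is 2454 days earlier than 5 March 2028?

June 16, 2021

−366 (one year; includes Feb 29, 2028) → Mar 5, 2027 (2088 left).
−365 (one year) → Mar 5, 2026 (1723 left).
−365 (one year) → Mar 5, 2025 (1358 left).
−365 (one year) → Mar 5, 2024 (993 left).
−366 (one year; includes Feb 29, 2024) → Mar 5, 2023 (627 left).
−365 (one year) → Mar 5, 2022 (262 left).
−5 → Feb 28, 2022 (end of Feb, 28 days; 257 left).
−28 → Jan 31, 2022 (end of Jan, 31 days; 229 left).
−31 → Dec 31, 2021 (end of Dec, 31 days; 198 left).
−31 → Nov 30, 2021 (end of Nov, 30 days; 167 left).
−30 → Oct 31, 2021 (end of Oct, 31 days; 137 left).
−31 → Sep 30, 2021 (end of Sep, 30 days; 106 left).
−30 → Aug 31, 2021 (end of Aug, 31 days; 76 left).
−31 → Jul 31, 2021 (end of Jul, 31 days; 45 left).
−31 → Jun 30, 2021 (end of Jun, 30 days; 14 left).
−14 → Jun 16, 2021.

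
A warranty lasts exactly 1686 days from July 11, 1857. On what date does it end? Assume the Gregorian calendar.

+365 (one year) → Jul 11, 1858 (1321 left).
+365 (one year) → Jul 11, 1859 (956 left).
+366 (one year; includes Feb 29, 1860) → Jul 11, 1860 (590 left).
+365 (one year) → Jul 11, 1861 (225 left).
Jul has 31 days: +21 → Aug 1, 1861 (204 left).
Aug has 31 days: +31 → Sep 1, 1861 (173 left).
Sep has 30 days: +30 → Oct 1, 1861 (143 left).
Oct has 31 days: +31 → Nov 1, 1861 (112 left).
Nov has 30 days: +30 → Dec 1, 1861 (82 left).
Dec has 31 days: +31 → Jan 1, 1862 (51 left).
Jan has 31 days: +31 → Feb 1, 1862 (20 left).
+20 → Feb 21, 1862.

February 21, 1862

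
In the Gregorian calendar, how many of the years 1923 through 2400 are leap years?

Multiples of 4 in [1923,2400]: 120.
Of those, multiples of 100: 5 (not leap unless ÷400).
Multiples of 400: 2.
Leap years = 120 − 5 + 2 = 117.

117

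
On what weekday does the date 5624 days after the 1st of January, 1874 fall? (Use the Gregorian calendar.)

Jan 1, 1874 is a Thursday.
5624 mod 7 = 3, so 5624 days after a Thursday is Thursday + 3 = Sunday.

Sunday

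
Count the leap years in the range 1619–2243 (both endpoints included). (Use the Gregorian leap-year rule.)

Multiples of 4 in [1619,2243]: 156.
Of those, multiples of 100: 6 (not leap unless ÷400).
Multiples of 400: 1.
Leap years = 156 − 6 + 1 = 151.

151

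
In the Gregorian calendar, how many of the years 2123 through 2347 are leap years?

54

Multiples of 4 in [2123,2347]: 56.
Of those, multiples of 100: 2 (not leap unless ÷400).
Multiples of 400: 0.
Leap years = 56 − 2 + 0 = 54.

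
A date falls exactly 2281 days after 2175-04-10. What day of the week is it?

First find the weekday of Apr 10, 2175. Doomsday rule: the anchor day for the 2100s is Sunday. For year 75: 75÷12 = 6 r 3, and 3÷4 = 0, so 6+3+0 = 9.
Sunday + 9 ≡ Tuesday — that's 2175's doomsday.
In April the doomsday date is Apr 4.
Apr 10 is 6 days after Apr 4; 6 mod 7 = 6, so Tuesday + 6 = Monday.
2281 mod 7 = 6, so 2281 days after a Monday is Monday + 6 = Sunday.

Sunday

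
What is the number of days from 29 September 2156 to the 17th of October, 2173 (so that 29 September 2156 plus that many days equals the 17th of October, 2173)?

Sep 29, 2156 → Sep 29, 2157: 365 days.
Sep 29, 2157 → Sep 29, 2158: 365 days.
Sep 29, 2158 → Sep 29, 2159: 365 days.
Sep 29, 2159 → Sep 29, 2160: 366 days (Feb 29, 2160 is in that span).
Sep 29, 2160 → Sep 29, 2161: 365 days.
Sep 29, 2161 → Sep 29, 2162: 365 days.
Sep 29, 2162 → Sep 29, 2163: 365 days.
Sep 29, 2163 → Sep 29, 2164: 366 days (Feb 29, 2164 is in that span).
Sep 29, 2164 → Sep 29, 2165: 365 days.
Sep 29, 2165 → Sep 29, 2166: 365 days.
Sep 29, 2166 → Sep 29, 2167: 365 days.
Sep 29, 2167 → Sep 29, 2168: 366 days (Feb 29, 2168 is in that span).
Sep 29, 2168 → Sep 29, 2169: 365 days.
Sep 29, 2169 → Sep 29, 2170: 365 days.
Sep 29, 2170 → Sep 29, 2171: 365 days.
Sep 29, 2171 → Sep 29, 2172: 366 days (Feb 29, 2172 is in that span).
Sep 29, 2172 → Oct 29, 2172: 30 days (September has 30).
Oct 29, 2172 → Nov 29, 2172: 31 days (October has 31).
Nov 29, 2172 → Dec 29, 2172: 30 days (November has 30).
Dec 29, 2172 → Jan 29, 2173: 31 days (December has 31).
Jan 29, 2173 → Feb 28, 2173: 30 days (January has 31).
Feb 28, 2173 → Mar 28, 2173: 28 days (February has 28).
Mar 28, 2173 → Apr 28, 2173: 31 days (March has 31).
Apr 28, 2173 → May 28, 2173: 30 days (April has 30).
May 28, 2173 → Jun 28, 2173: 31 days (May has 31).
Jun 28, 2173 → Jul 28, 2173: 30 days (June has 30).
Jul 28, 2173 → Aug 28, 2173: 31 days (July has 31).
Aug 28, 2173 → Sep 28, 2173: 31 days (August has 31).
Sep 28, 2173 → Oct 17, 2173: 19 days.
Total: 6227 days.

6227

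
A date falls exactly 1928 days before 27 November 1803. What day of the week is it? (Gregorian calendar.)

Nov 27, 1803 is a Sunday.
1928 mod 7 = 3, so 1928 days before a Sunday is Sunday − 3 = Thursday.

Thursday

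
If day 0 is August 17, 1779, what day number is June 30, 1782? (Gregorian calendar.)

1048

Aug 17, 1779 → Aug 17, 1780: 366 days (Feb 29, 1780 is in that span).
Aug 17, 1780 → Aug 17, 1781: 365 days.
Aug 17, 1781 → Sep 17, 1781: 31 days (August has 31).
Sep 17, 1781 → Oct 17, 1781: 30 days (September has 30).
Oct 17, 1781 → Nov 17, 1781: 31 days (October has 31).
Nov 17, 1781 → Dec 17, 1781: 30 days (November has 30).
Dec 17, 1781 → Jan 17, 1782: 31 days (December has 31).
Jan 17, 1782 → Feb 17, 1782: 31 days (January has 31).
Feb 17, 1782 → Mar 17, 1782: 28 days (February has 28).
Mar 17, 1782 → Apr 17, 1782: 31 days (March has 31).
Apr 17, 1782 → May 17, 1782: 30 days (April has 30).
May 17, 1782 → Jun 17, 1782: 31 days (May has 31).
Jun 17, 1782 → Jun 30, 1782: 13 days.
Total: 1048 days.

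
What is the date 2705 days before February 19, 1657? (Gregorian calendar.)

September 24, 1649

−366 (one year; includes Feb 29, 1656) → Feb 19, 1656 (2339 left).
−365 (one year) → Feb 19, 1655 (1974 left).
−365 (one year) → Feb 19, 1654 (1609 left).
−365 (one year) → Feb 19, 1653 (1244 left).
−366 (one year; includes Feb 29, 1652) → Feb 19, 1652 (878 left).
−365 (one year) → Feb 19, 1651 (513 left).
−365 (one year) → Feb 19, 1650 (148 left).
−19 → Jan 31, 1650 (end of Jan, 31 days; 129 left).
−31 → Dec 31, 1649 (end of Dec, 31 days; 98 left).
−31 → Nov 30, 1649 (end of Nov, 30 days; 67 left).
−30 → Oct 31, 1649 (end of Oct, 31 days; 37 left).
−31 → Sep 30, 1649 (end of Sep, 30 days; 6 left).
−6 → Sep 24, 1649.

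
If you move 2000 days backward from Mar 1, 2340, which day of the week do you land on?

First find the weekday of Mar 1, 2340. Doomsday rule: the anchor day for the 2300s is Wednesday. For year 40: 40÷12 = 3 r 4, and 4÷4 = 1, so 3+4+1 = 8.
Wednesday + 8 ≡ Thursday — that's 2340's doomsday.
In March the doomsday date is Mar 14.
Mar 1 is 13 days before Mar 14; 13 mod 7 = 6, so Thursday − 6 = Friday.
2000 mod 7 = 5, so 2000 days before a Friday is Friday − 5 = Sunday.

Sunday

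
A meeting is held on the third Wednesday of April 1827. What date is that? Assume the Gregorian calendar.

April 1, 1827 is a Sunday.
The first Wednesday is therefore April 4 (3 days later).
The third Wednesday is 4 + 2×7 = April 18.

April 18, 1827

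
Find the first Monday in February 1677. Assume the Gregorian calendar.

February 1, 1677

February 1, 1677 is a Monday.
The first Monday is therefore February 1 (same day).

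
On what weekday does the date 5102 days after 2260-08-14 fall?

Monday

First find the weekday of Aug 14, 2260. Doomsday rule: the anchor day for the 2200s is Friday. For year 60: 60÷12 = 5 r 0, and 0÷4 = 0, so 5+0+0 = 5.
Friday + 5 ≡ Wednesday — that's 2260's doomsday.
In August the doomsday date is Aug 8.
Aug 14 is 6 days after Aug 8; 6 mod 7 = 6, so Wednesday + 6 = Tuesday.
5102 mod 7 = 6, so 5102 days after a Tuesday is Tuesday + 6 = Monday.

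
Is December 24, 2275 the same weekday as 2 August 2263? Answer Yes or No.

No

From Aug 2, 2263 to Dec 24, 2275 is 4527 days.
4527 mod 7 = 5, so they are different weekdays.
(Aug 2, 2263 is a Sunday; Dec 24, 2275 is a Friday.)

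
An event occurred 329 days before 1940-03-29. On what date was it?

−29 → Feb 29, 1940 (end of Feb, 29 days; 300 left).
−29 → Jan 31, 1940 (end of Jan, 31 days; 271 left).
−31 → Dec 31, 1939 (end of Dec, 31 days; 240 left).
−31 → Nov 30, 1939 (end of Nov, 30 days; 209 left).
−30 → Oct 31, 1939 (end of Oct, 31 days; 179 left).
−31 → Sep 30, 1939 (end of Sep, 30 days; 148 left).
−30 → Aug 31, 1939 (end of Aug, 31 days; 118 left).
−31 → Jul 31, 1939 (end of Jul, 31 days; 87 left).
−31 → Jun 30, 1939 (end of Jun, 30 days; 56 left).
−30 → May 31, 1939 (end of May, 31 days; 26 left).
−26 → May 5, 1939.

May 5, 1939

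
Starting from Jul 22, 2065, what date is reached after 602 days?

March 16, 2067

+365 (one year) → Jul 22, 2066 (237 left).
Jul has 31 days: +10 → Aug 1, 2066 (227 left).
Aug has 31 days: +31 → Sep 1, 2066 (196 left).
Sep has 30 days: +30 → Oct 1, 2066 (166 left).
Oct has 31 days: +31 → Nov 1, 2066 (135 left).
Nov has 30 days: +30 → Dec 1, 2066 (105 left).
Dec has 31 days: +31 → Jan 1, 2067 (74 left).
Jan has 31 days: +31 → Feb 1, 2067 (43 left).
Feb has 28 days: +28 → Mar 1, 2067 (15 left).
+15 → Mar 16, 2067.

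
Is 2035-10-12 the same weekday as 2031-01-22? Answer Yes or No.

No

From Jan 22, 2031 to Oct 12, 2035 is 1724 days.
1724 mod 7 = 2, so they are different weekdays.
(Jan 22, 2031 is a Wednesday; Oct 12, 2035 is a Friday.)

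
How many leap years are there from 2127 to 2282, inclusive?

38

Multiples of 4 in [2127,2282]: 39.
Of those, multiples of 100: 1 (not leap unless ÷400).
Multiples of 400: 0.
Leap years = 39 − 1 + 0 = 38.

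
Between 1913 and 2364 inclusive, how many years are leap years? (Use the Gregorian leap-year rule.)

Multiples of 4 in [1913,2364]: 113.
Of those, multiples of 100: 4 (not leap unless ÷400).
Multiples of 400: 1.
Leap years = 113 − 4 + 1 = 110.

110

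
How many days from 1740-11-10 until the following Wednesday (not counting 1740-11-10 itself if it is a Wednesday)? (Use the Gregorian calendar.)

6

Nov 10, 1740 is a Thursday.
From Thursday to the next Wednesday is 6 days.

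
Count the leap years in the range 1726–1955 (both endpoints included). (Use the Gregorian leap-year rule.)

Multiples of 4 in [1726,1955]: 57.
Of those, multiples of 100: 2 (not leap unless ÷400).
Multiples of 400: 0.
Leap years = 57 − 2 + 0 = 55.

55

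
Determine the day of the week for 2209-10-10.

Doomsday rule: the anchor day for the 2200s is Friday. For year 09: 9÷12 = 0 r 9, and 9÷4 = 2, so 0+9+2 = 11.
Friday + 11 ≡ Tuesday — that's 2209's doomsday.
In October the doomsday date is Oct 10.
Oct 10 is the doomsday itself: Tuesday.

Tuesday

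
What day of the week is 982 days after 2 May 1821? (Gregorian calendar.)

Friday

May 2, 1821 is a Wednesday.
982 mod 7 = 2, so 982 days after a Wednesday is Wednesday + 2 = Friday.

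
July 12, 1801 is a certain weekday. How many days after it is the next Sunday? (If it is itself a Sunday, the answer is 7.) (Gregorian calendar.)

7

Jul 12, 1801 is a Sunday.
From Sunday to the next Sunday is 7 days.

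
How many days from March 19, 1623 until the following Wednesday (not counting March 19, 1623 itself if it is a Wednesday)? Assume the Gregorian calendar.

Mar 19, 1623 is a Sunday.
From Sunday to the next Wednesday is 3 days.

3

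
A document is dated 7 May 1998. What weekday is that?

January 1, 1998 is a Thursday.
Jan 1, 1998 → Feb 1, 1998: 31 days (January has 31).
Feb 1, 1998 → Mar 1, 1998: 28 days (February has 28).
Mar 1, 1998 → Apr 1, 1998: 31 days (March has 31).
Apr 1, 1998 → May 1, 1998: 30 days (April has 30).
May 1, 1998 → May 7, 1998: 6 days.
Total: 126 days.
126 mod 7 = 0, so Thursday + 0 = Thursday.

Thursday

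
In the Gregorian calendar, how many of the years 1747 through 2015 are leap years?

Multiples of 4 in [1747,2015]: 67.
Of those, multiples of 100: 3 (not leap unless ÷400).
Multiples of 400: 1.
Leap years = 67 − 3 + 1 = 65.

65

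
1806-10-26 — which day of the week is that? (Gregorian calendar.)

Sunday

Doomsday rule: the anchor day for the 1800s is Friday. For year 06: 6÷12 = 0 r 6, and 6÷4 = 1, so 0+6+1 = 7.
Friday + 7 ≡ Friday — that's 1806's doomsday.
In October the doomsday date is Oct 10.
Oct 26 is 16 days after Oct 10; 16 mod 7 = 2, so Friday + 2 = Sunday.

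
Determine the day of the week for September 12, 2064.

Friday

Doomsday rule: the anchor day for the 2000s is Tuesday. For year 64: 64÷12 = 5 r 4, and 4÷4 = 1, so 5+4+1 = 10.
Tuesday + 10 ≡ Friday — that's 2064's doomsday.
In September the doomsday date is Sep 5.
Sep 12 is 7 days after Sep 5; 7 mod 7 = 0, so Friday + 0 = Friday.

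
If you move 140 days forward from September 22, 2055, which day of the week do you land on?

First find the weekday of Sep 22, 2055. Doomsday rule: the anchor day for the 2000s is Tuesday. For year 55: 55÷12 = 4 r 7, and 7÷4 = 1, so 4+7+1 = 12.
Tuesday + 12 ≡ Sunday — that's 2055's doomsday.
In September the doomsday date is Sep 5.
Sep 22 is 17 days after Sep 5; 17 mod 7 = 3, so Sunday + 3 = Wednesday.
140 mod 7 = 0, so 140 days after a Wednesday is Wednesday + 0 = Wednesday.

Wednesday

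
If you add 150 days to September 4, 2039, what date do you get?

February 1, 2040

Sep has 30 days: +27 → Oct 1, 2039 (123 left).
Oct has 31 days: +31 → Nov 1, 2039 (92 left).
Nov has 30 days: +30 → Dec 1, 2039 (62 left).
Dec has 31 days: +31 → Jan 1, 2040 (31 left).
Jan has 31 days: +31 → Feb 1, 2040 (0 left).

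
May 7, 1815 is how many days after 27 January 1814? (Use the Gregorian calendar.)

465

Jan 27, 1814 → Jan 27, 1815: 365 days.
Jan 27, 1815 → Feb 27, 1815: 31 days (January has 31).
Feb 27, 1815 → Mar 27, 1815: 28 days (February has 28).
Mar 27, 1815 → Apr 27, 1815: 31 days (March has 31).
Apr 27, 1815 → May 7, 1815: 10 days.
Total: 465 days.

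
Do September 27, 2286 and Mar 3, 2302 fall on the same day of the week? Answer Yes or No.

From Sep 27, 2286 to Mar 3, 2302 is 5635 days.
5635 mod 7 = 0, so they are the same weekday.
(Sep 27, 2286 is a Monday; Mar 3, 2302 is a Monday.)

Yes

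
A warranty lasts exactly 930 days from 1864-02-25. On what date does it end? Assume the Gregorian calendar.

+366 (one year; includes Feb 29, 1864) → Feb 25, 1865 (564 left).
+365 (one year) → Feb 25, 1866 (199 left).
Feb has 28 days: +4 → Mar 1, 1866 (195 left).
Mar has 31 days: +31 → Apr 1, 1866 (164 left).
Apr has 30 days: +30 → May 1, 1866 (134 left).
May has 31 days: +31 → Jun 1, 1866 (103 left).
Jun has 30 days: +30 → Jul 1, 1866 (73 left).
Jul has 31 days: +31 → Aug 1, 1866 (42 left).
Aug has 31 days: +31 → Sep 1, 1866 (11 left).
+11 → Sep 12, 1866.

September 12, 1866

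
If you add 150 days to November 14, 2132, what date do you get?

Nov has 30 days: +17 → Dec 1, 2132 (133 left).
Dec has 31 days: +31 → Jan 1, 2133 (102 left).
Jan has 31 days: +31 → Feb 1, 2133 (71 left).
Feb has 28 days: +28 → Mar 1, 2133 (43 left).
Mar has 31 days: +31 → Apr 1, 2133 (12 left).
+12 → Apr 13, 2133.

April 13, 2133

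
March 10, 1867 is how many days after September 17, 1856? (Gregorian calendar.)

Sep 17, 1856 → Sep 17, 1857: 365 days.
Sep 17, 1857 → Sep 17, 1858: 365 days.
Sep 17, 1858 → Sep 17, 1859: 365 days.
Sep 17, 1859 → Sep 17, 1860: 366 days (Feb 29, 1860 is in that span).
Sep 17, 1860 → Sep 17, 1861: 365 days.
Sep 17, 1861 → Sep 17, 1862: 365 days.
Sep 17, 1862 → Sep 17, 1863: 365 days.
Sep 17, 1863 → Sep 17, 1864: 366 days (Feb 29, 1864 is in that span).
Sep 17, 1864 → Sep 17, 1865: 365 days.
Sep 17, 1865 → Sep 17, 1866: 365 days.
Sep 17, 1866 → Oct 17, 1866: 30 days (September has 30).
Oct 17, 1866 → Nov 17, 1866: 31 days (October has 31).
Nov 17, 1866 → Dec 17, 1866: 30 days (November has 30).
Dec 17, 1866 → Jan 17, 1867: 31 days (December has 31).
Jan 17, 1867 → Feb 17, 1867: 31 days (January has 31).
Feb 17, 1867 → Mar 10, 1867: 21 days.
Total: 3826 days.

3826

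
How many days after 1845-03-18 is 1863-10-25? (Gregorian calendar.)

6795

Mar 18, 1845 → Mar 18, 1846: 365 days.
Mar 18, 1846 → Mar 18, 1847: 365 days.
Mar 18, 1847 → Mar 18, 1848: 366 days (Feb 29, 1848 is in that span).
Mar 18, 1848 → Mar 18, 1849: 365 days.
Mar 18, 1849 → Mar 18, 1850: 365 days.
Mar 18, 1850 → Mar 18, 1851: 365 days.
Mar 18, 1851 → Mar 18, 1852: 366 days (Feb 29, 1852 is in that span).
Mar 18, 1852 → Mar 18, 1853: 365 days.
Mar 18, 1853 → Mar 18, 1854: 365 days.
Mar 18, 1854 → Mar 18, 1855: 365 days.
Mar 18, 1855 → Mar 18, 1856: 366 days (Feb 29, 1856 is in that span).
Mar 18, 1856 → Mar 18, 1857: 365 days.
Mar 18, 1857 → Mar 18, 1858: 365 days.
Mar 18, 1858 → Mar 18, 1859: 365 days.
Mar 18, 1859 → Mar 18, 1860: 366 days (Feb 29, 1860 is in that span).
Mar 18, 1860 → Mar 18, 1861: 365 days.
Mar 18, 1861 → Mar 18, 1862: 365 days.
Mar 18, 1862 → Mar 18, 1863: 365 days.
Mar 18, 1863 → Apr 18, 1863: 31 days (March has 31).
Apr 18, 1863 → May 18, 1863: 30 days (April has 30).
May 18, 1863 → Jun 18, 1863: 31 days (May has 31).
Jun 18, 1863 → Jul 18, 1863: 30 days (June has 30).
Jul 18, 1863 → Aug 18, 1863: 31 days (July has 31).
Aug 18, 1863 → Sep 18, 1863: 31 days (August has 31).
Sep 18, 1863 → Oct 18, 1863: 30 days (September has 30).
Oct 18, 1863 → Oct 25, 1863: 7 days.
Total: 6795 days.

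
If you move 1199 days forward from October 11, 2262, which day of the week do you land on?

Oct 11, 2262 is a Saturday.
1199 mod 7 = 2, so 1199 days after a Saturday is Saturday + 2 = Monday.

Monday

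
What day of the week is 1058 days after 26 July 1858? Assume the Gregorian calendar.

Jul 26, 1858 is a Monday.
1058 mod 7 = 1, so 1058 days after a Monday is Monday + 1 = Tuesday.

Tuesday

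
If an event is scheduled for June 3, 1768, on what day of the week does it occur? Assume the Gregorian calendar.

Doomsday rule: the anchor day for the 1700s is Sunday. For year 68: 68÷12 = 5 r 8, and 8÷4 = 2, so 5+8+2 = 15.
Sunday + 15 ≡ Monday — that's 1768's doomsday.
In June the doomsday date is Jun 6.
Jun 3 is 3 days before Jun 6; 3 mod 7 = 3, so Monday − 3 = Friday.

Friday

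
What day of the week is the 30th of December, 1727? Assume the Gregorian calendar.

Tuesday

Doomsday rule: the anchor day for the 1700s is Sunday. For year 27: 27÷12 = 2 r 3, and 3÷4 = 0, so 2+3+0 = 5.
Sunday + 5 ≡ Friday — that's 1727's doomsday.
In December the doomsday date is Dec 12.
Dec 30 is 18 days after Dec 12; 18 mod 7 = 4, so Friday + 4 = Tuesday.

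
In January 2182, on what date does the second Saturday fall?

January 1, 2182 is a Tuesday.
The first Saturday is therefore January 5 (4 days later).
The second Saturday is 5 + 1×7 = January 12.

January 12, 2182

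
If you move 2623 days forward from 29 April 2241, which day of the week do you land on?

First find the weekday of Apr 29, 2241. Doomsday rule: the anchor day for the 2200s is Friday. For year 41: 41÷12 = 3 r 5, and 5÷4 = 1, so 3+5+1 = 9.
Friday + 9 ≡ Sunday — that's 2241's doomsday.
In April the doomsday date is Apr 4.
Apr 29 is 25 days after Apr 4; 25 mod 7 = 4, so Sunday + 4 = Thursday.
2623 mod 7 = 5, so 2623 days after a Thursday is Thursday + 5 = Tuesday.

Tuesday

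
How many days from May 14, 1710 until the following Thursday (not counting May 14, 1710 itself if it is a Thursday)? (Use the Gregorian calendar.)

May 14, 1710 is a Wednesday.
From Wednesday to the next Thursday is 1 day.

1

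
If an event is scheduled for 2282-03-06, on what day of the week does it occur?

Monday

Doomsday rule: the anchor day for the 2200s is Friday. For year 82: 82÷12 = 6 r 10, and 10÷4 = 2, so 6+10+2 = 18.
Friday + 18 ≡ Tuesday — that's 2282's doomsday.
In March the doomsday date is Mar 14.
Mar 6 is 8 days before Mar 14; 8 mod 7 = 1, so Tuesday − 1 = Monday.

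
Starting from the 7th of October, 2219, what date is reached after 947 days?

+366 (one year; includes Feb 29, 2220) → Oct 7, 2220 (581 left).
+365 (one year) → Oct 7, 2221 (216 left).
Oct has 31 days: +25 → Nov 1, 2221 (191 left).
Nov has 30 days: +30 → Dec 1, 2221 (161 left).
Dec has 31 days: +31 → Jan 1, 2222 (130 left).
Jan has 31 days: +31 → Feb 1, 2222 (99 left).
Feb has 28 days: +28 → Mar 1, 2222 (71 left).
Mar has 31 days: +31 → Apr 1, 2222 (40 left).
Apr has 30 days: +30 → May 1, 2222 (10 left).
+10 → May 11, 2222.

May 11, 2222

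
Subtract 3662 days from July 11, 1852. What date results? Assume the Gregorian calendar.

−366 (one year; includes Feb 29, 1852) → Jul 11, 1851 (3296 left).
−365 (one year) → Jul 11, 1850 (2931 left).
−365 (one year) → Jul 11, 1849 (2566 left).
−365 (one year) → Jul 11, 1848 (2201 left).
−366 (one year; includes Feb 29, 1848) → Jul 11, 1847 (1835 left).
−365 (one year) → Jul 11, 1846 (1470 left).
−365 (one year) → Jul 11, 1845 (1105 left).
−365 (one year) → Jul 11, 1844 (740 left).
−366 (one year; includes Feb 29, 1844) → Jul 11, 1843 (374 left).
−11 → Jun 30, 1843 (end of Jun, 30 days; 363 left).
−30 → May 31, 1843 (end of May, 31 days; 333 left).
−31 → Apr 30, 1843 (end of Apr, 30 days; 302 left).
−30 → Mar 31, 1843 (end of Mar, 31 days; 272 left).
−31 → Feb 28, 1843 (end of Feb, 28 days; 241 left).
−28 → Jan 31, 1843 (end of Jan, 31 days; 213 left).
−31 → Dec 31, 1842 (end of Dec, 31 days; 182 left).
−31 → Nov 30, 1842 (end of Nov, 30 days; 151 left).
−30 → Oct 31, 1842 (end of Oct, 31 days; 121 left).
−31 → Sep 30, 1842 (end of Sep, 30 days; 90 left).
−30 → Aug 31, 1842 (end of Aug, 31 days; 60 left).
−31 → Jul 31, 1842 (end of Jul, 31 days; 29 left).
−29 → Jul 2, 1842.

July 2, 1842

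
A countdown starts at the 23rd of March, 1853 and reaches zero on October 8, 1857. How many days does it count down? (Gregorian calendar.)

Mar 23, 1853 → Mar 23, 1854: 365 days.
Mar 23, 1854 → Mar 23, 1855: 365 days.
Mar 23, 1855 → Mar 23, 1856: 366 days (Feb 29, 1856 is in that span).
Mar 23, 1856 → Mar 23, 1857: 365 days.
Mar 23, 1857 → Apr 23, 1857: 31 days (March has 31).
Apr 23, 1857 → May 23, 1857: 30 days (April has 30).
May 23, 1857 → Jun 23, 1857: 31 days (May has 31).
Jun 23, 1857 → Jul 23, 1857: 30 days (June has 30).
Jul 23, 1857 → Aug 23, 1857: 31 days (July has 31).
Aug 23, 1857 → Sep 23, 1857: 31 days (August has 31).
Sep 23, 1857 → Oct 8, 1857: 15 days.
Total: 1660 days.

1660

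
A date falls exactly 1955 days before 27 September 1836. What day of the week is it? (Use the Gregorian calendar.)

Sep 27, 1836 is a Tuesday.
1955 mod 7 = 2, so 1955 days before a Tuesday is Tuesday − 2 = Sunday.

Sunday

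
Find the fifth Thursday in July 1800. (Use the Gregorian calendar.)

July 31, 1800

July 1, 1800 is a Tuesday.
The first Thursday is therefore July 3 (2 days later).
The fifth Thursday is 3 + 4×7 = July 31.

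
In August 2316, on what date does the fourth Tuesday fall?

August 1, 2316 is a Tuesday.
The first Tuesday is therefore August 1 (same day).
The fourth Tuesday is 1 + 3×7 = August 22.

August 22, 2316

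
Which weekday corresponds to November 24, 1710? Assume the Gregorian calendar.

Doomsday rule: the anchor day for the 1700s is Sunday. For year 10: 10÷12 = 0 r 10, and 10÷4 = 2, so 0+10+2 = 12.
Sunday + 12 ≡ Friday — that's 1710's doomsday.
In November the doomsday date is Nov 7.
Nov 24 is 17 days after Nov 7; 17 mod 7 = 3, so Friday + 3 = Monday.

Monday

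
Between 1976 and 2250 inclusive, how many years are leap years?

Multiples of 4 in [1976,2250]: 69.
Of those, multiples of 100: 3 (not leap unless ÷400).
Multiples of 400: 1.
Leap years = 69 − 3 + 1 = 67.

67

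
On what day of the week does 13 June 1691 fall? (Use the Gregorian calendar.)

Doomsday rule: the anchor day for the 1600s is Tuesday. For year 91: 91÷12 = 7 r 7, and 7÷4 = 1, so 7+7+1 = 15.
Tuesday + 15 ≡ Wednesday — that's 1691's doomsday.
In June the doomsday date is Jun 6.
Jun 13 is 7 days after Jun 6; 7 mod 7 = 0, so Wednesday + 0 = Wednesday.

Wednesday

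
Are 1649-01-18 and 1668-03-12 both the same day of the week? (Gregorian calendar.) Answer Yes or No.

From Jan 18, 1649 to Mar 12, 1668 is 6993 days.
6993 mod 7 = 0, so they are the same weekday.
(Jan 18, 1649 is a Monday; Mar 12, 1668 is a Monday.)

Yes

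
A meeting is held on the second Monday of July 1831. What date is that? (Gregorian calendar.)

July 11, 1831

July 1, 1831 is a Friday.
The first Monday is therefore July 4 (3 days later).
The second Monday is 4 + 1×7 = July 11.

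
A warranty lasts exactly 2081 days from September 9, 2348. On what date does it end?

+365 (one year) → Sep 9, 2349 (1716 left).
+365 (one year) → Sep 9, 2350 (1351 left).
+365 (one year) → Sep 9, 2351 (986 left).
+366 (one year; includes Feb 29, 2352) → Sep 9, 2352 (620 left).
+365 (one year) → Sep 9, 2353 (255 left).
Sep has 30 days: +22 → Oct 1, 2353 (233 left).
Oct has 31 days: +31 → Nov 1, 2353 (202 left).
Nov has 30 days: +30 → Dec 1, 2353 (172 left).
Dec has 31 days: +31 → Jan 1, 2354 (141 left).
Jan has 31 days: +31 → Feb 1, 2354 (110 left).
Feb has 28 days: +28 → Mar 1, 2354 (82 left).
Mar has 31 days: +31 → Apr 1, 2354 (51 left).
Apr has 30 days: +30 → May 1, 2354 (21 left).
+21 → May 22, 2354.

May 22, 2354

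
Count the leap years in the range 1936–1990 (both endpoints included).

14

Multiples of 4 in [1936,1990]: 14.
Of those, multiples of 100: 0 (not leap unless ÷400).
Multiples of 400: 0.
Leap years = 14 − 0 + 0 = 14.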